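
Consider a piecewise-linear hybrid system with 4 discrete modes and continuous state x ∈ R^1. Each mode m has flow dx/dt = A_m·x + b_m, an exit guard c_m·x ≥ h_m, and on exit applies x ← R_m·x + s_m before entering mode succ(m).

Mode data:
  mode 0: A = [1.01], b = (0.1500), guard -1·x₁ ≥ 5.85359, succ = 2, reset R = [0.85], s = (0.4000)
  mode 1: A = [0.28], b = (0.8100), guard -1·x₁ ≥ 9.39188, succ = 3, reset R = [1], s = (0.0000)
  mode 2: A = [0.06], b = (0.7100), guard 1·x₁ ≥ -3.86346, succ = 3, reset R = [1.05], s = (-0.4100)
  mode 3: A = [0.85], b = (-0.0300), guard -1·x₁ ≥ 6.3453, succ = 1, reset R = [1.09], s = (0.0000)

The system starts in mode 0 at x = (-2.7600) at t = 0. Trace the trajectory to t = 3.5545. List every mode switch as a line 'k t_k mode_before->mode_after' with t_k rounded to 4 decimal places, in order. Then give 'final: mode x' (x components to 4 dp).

Mode 0: guard c·x = 5.8536 hit at Δt = 0.7737 (t = 0.7737), x⁻ = (-5.8536) → reset → x⁺ = (-4.5756), jump to mode 2
Mode 2: guard c·x = -3.8635 hit at Δt = 1.5599 (t = 2.3336), x⁻ = (-3.8635) → reset → x⁺ = (-4.4666), jump to mode 3
Mode 3: guard c·x = 6.3453 hit at Δt = 0.4103 (t = 2.7439), x⁻ = (-6.3453) → reset → x⁺ = (-6.9164), jump to mode 1
Mode 1: flow for 0.8106 to horizon, guard not reached → x = (-7.9415)

1 0.7737 0->2
2 2.3336 2->3
3 2.7439 3->1
final: 1 -7.9415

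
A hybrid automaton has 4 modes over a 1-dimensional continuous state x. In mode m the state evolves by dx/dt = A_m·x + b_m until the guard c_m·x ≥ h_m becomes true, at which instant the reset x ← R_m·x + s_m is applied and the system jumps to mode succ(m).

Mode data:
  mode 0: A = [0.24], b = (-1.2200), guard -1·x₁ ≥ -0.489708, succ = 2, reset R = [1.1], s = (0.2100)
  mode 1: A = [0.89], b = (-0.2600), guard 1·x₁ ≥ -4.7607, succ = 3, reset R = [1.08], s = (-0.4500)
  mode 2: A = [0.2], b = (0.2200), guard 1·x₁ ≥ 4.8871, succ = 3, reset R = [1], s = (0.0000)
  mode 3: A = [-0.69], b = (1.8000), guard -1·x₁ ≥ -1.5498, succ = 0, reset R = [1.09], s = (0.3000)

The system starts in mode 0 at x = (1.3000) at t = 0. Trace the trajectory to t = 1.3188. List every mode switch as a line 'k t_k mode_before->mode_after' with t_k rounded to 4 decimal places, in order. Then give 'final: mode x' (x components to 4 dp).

Mode 0: guard c·x = -0.4897 hit at Δt = 0.8086 (t = 0.8086), x⁻ = (0.4897) → reset → x⁺ = (0.7487), jump to mode 2
Mode 2: flow for 0.5102 to horizon, guard not reached → x = (0.9473)

1 0.8086 0->2
final: 2 0.9473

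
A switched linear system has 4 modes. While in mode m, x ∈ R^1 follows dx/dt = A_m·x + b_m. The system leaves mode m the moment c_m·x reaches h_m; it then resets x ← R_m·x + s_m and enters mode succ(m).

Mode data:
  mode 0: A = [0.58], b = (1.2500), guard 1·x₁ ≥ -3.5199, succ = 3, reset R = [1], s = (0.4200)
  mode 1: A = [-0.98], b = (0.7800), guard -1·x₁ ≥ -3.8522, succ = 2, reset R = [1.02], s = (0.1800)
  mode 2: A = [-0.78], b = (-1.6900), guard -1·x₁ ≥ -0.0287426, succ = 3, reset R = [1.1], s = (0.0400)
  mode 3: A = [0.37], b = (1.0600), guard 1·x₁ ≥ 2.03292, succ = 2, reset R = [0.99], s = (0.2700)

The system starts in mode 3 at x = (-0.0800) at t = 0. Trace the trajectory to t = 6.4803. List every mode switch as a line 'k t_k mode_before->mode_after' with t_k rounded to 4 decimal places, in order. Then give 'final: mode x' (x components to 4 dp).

1 1.5259 3->2
2 2.4315 2->3
3 3.8141 3->2
4 4.7197 2->3
5 6.1024 3->2
final: 2 1.1466

Mode 3: guard c·x = 2.0329 hit at Δt = 1.5259 (t = 1.5259), x⁻ = (2.0329) → reset → x⁺ = (2.2826), jump to mode 2
Mode 2: guard c·x = -0.0287 hit at Δt = 0.9056 (t = 2.4315), x⁻ = (0.0287) → reset → x⁺ = (0.0716), jump to mode 3
Mode 3: guard c·x = 2.0329 hit at Δt = 1.3826 (t = 3.8141), x⁻ = (2.0329) → reset → x⁺ = (2.2826), jump to mode 2
Mode 2: guard c·x = -0.0287 hit at Δt = 0.9056 (t = 4.7197), x⁻ = (0.0287) → reset → x⁺ = (0.0716), jump to mode 3
Mode 3: guard c·x = 2.0329 hit at Δt = 1.3826 (t = 6.1024), x⁻ = (2.0329) → reset → x⁺ = (2.2826), jump to mode 2
Mode 2: flow for 0.3779 to horizon, guard not reached → x = (1.1466)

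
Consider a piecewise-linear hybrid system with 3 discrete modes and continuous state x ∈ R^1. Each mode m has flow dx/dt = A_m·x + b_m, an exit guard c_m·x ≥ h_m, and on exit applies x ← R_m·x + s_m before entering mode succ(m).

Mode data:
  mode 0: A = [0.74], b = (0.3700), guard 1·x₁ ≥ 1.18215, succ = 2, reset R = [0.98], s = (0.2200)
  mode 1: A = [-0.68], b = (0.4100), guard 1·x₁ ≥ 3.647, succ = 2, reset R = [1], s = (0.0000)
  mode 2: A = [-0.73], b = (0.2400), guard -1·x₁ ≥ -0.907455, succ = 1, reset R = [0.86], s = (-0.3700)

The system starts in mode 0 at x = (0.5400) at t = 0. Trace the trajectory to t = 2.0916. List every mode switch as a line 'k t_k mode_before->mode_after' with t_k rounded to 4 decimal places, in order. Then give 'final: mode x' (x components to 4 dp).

1 0.6498 0->2
2 1.4656 2->1
final: 1 0.4772

Mode 0: guard c·x = 1.1822 hit at Δt = 0.6498 (t = 0.6498), x⁻ = (1.1822) → reset → x⁺ = (1.3785), jump to mode 2
Mode 2: guard c·x = -0.9075 hit at Δt = 0.8158 (t = 1.4656), x⁻ = (0.9075) → reset → x⁺ = (0.4104), jump to mode 1
Mode 1: flow for 0.6260 to horizon, guard not reached → x = (0.4772)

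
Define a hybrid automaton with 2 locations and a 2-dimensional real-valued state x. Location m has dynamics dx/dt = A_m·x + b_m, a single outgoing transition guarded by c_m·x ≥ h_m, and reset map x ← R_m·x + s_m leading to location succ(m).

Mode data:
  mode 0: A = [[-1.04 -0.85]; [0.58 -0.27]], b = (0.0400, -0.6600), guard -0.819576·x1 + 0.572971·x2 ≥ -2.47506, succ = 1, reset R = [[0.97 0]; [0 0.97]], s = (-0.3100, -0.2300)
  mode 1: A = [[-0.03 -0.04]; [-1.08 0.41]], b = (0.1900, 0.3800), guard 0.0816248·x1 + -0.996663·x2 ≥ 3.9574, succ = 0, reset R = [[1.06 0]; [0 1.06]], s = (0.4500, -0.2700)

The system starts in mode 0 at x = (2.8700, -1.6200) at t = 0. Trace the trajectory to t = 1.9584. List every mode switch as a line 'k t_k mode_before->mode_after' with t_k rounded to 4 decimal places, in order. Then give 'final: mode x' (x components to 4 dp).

1 0.4291 0->1
2 1.3358 1->0
final: 0 2.8115 -3.0834

Mode 0: guard c·x = -2.4751 hit at Δt = 0.4291 (t = 0.4291), x⁻ = (2.2419, -1.1128) → reset → x⁺ = (1.8647, -1.3095), jump to mode 1
Mode 1: guard c·x = 3.9574 hit at Δt = 0.9067 (t = 1.3358), x⁻ = (2.0729, -3.8009) → reset → x⁺ = (2.6472, -4.2989), jump to mode 0
Mode 0: flow for 0.6226 to horizon, guard not reached → x = (2.8115, -3.0834)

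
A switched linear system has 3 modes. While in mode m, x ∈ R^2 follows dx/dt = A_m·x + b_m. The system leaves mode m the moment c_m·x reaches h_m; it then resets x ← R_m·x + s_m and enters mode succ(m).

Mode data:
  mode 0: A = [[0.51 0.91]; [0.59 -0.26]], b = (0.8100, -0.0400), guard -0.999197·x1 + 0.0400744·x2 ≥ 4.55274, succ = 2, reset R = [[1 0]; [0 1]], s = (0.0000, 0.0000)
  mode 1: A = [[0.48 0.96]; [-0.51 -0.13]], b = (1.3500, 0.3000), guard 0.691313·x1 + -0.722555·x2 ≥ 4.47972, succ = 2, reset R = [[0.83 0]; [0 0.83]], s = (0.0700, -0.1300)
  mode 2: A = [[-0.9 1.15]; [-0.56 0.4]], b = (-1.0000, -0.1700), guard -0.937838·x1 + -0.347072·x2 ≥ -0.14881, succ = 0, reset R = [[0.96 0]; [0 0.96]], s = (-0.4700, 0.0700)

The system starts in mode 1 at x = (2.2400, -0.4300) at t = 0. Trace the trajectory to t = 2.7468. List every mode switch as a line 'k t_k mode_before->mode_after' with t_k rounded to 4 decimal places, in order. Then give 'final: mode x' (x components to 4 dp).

Mode 1: guard c·x = 4.4797 hit at Δt = 1.1529 (t = 1.1529), x⁻ = (4.4769, -1.9165) → reset → x⁺ = (3.7859, -1.7207), jump to mode 2
Mode 2: guard c·x = -0.1488 hit at Δt = 0.4419 (t = 1.5948), x⁻ = (1.1985, -2.8097) → reset → x⁺ = (0.6805, -2.6273), jump to mode 0
Mode 0: flow for 1.1520 to horizon, guard not reached → x = (-0.7243, -2.0118)

1 1.1529 1->2
2 1.5948 2->0
final: 0 -0.7243 -2.0118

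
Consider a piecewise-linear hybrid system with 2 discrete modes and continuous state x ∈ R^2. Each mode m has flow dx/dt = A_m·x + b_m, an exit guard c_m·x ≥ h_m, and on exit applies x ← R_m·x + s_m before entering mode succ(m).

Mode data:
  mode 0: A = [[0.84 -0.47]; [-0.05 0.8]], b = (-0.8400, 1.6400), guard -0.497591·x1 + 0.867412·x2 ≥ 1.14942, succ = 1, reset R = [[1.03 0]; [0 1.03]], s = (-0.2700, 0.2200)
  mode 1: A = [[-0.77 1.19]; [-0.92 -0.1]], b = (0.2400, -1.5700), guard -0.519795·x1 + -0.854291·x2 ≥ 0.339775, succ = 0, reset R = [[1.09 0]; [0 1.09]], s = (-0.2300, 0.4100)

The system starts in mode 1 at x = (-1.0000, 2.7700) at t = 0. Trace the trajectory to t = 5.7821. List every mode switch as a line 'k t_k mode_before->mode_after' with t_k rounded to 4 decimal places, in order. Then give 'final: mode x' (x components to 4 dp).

Mode 1: guard c·x = 0.3398 hit at Δt = 1.5959 (t = 1.5959), x⁻ = (0.7184, -0.8348) → reset → x⁺ = (0.5530, -0.5000), jump to mode 0
Mode 0: guard c·x = 1.1494 hit at Δt = 0.9598 (t = 2.5557), x⁻ = (-0.1070, 1.2638) → reset → x⁺ = (-0.3802, 1.5217), jump to mode 1
Mode 1: guard c·x = 0.3398 hit at Δt = 1.1352 (t = 3.6909), x⁻ = (0.3306, -0.5989) → reset → x⁺ = (0.1303, -0.2428), jump to mode 0
Mode 0: guard c·x = 1.1494 hit at Δt = 0.6442 (t = 4.3351), x⁻ = (-0.5988, 0.9816) → reset → x⁺ = (-0.8867, 1.2311), jump to mode 1
Mode 1: guard c·x = 0.3398 hit at Δt = 1.1286 (t = 5.4637), x⁻ = (0.1021, -0.4598) → reset → x⁺ = (-0.1188, -0.0912), jump to mode 0
Mode 0: flow for 0.3184 to horizon, guard not reached → x = (-0.4910, 0.4822)

1 1.5959 1->0
2 2.5557 0->1
3 3.6909 1->0
4 4.3351 0->1
5 5.4637 1->0
final: 0 -0.4910 0.4822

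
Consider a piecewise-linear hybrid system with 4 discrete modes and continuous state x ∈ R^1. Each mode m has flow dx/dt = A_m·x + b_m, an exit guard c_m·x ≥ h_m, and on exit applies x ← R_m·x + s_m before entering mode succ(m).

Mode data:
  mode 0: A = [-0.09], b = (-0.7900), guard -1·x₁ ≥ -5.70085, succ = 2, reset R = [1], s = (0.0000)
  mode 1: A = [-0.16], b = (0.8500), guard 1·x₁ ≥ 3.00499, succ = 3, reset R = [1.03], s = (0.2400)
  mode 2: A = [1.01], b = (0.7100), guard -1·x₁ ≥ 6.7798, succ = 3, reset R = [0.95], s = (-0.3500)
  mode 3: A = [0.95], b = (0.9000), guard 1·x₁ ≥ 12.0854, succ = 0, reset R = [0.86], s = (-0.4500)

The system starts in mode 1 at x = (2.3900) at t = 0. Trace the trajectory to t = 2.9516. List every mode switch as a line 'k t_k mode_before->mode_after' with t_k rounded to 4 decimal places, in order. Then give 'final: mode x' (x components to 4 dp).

1 1.4767 1->3
2 2.6482 3->0
final: 0 9.4391

Mode 1: guard c·x = 3.0050 hit at Δt = 1.4767 (t = 1.4767), x⁻ = (3.0050) → reset → x⁺ = (3.3351), jump to mode 3
Mode 3: guard c·x = 12.0854 hit at Δt = 1.1715 (t = 2.6482), x⁻ = (12.0854) → reset → x⁺ = (9.9434), jump to mode 0
Mode 0: flow for 0.3034 to horizon, guard not reached → x = (9.4391)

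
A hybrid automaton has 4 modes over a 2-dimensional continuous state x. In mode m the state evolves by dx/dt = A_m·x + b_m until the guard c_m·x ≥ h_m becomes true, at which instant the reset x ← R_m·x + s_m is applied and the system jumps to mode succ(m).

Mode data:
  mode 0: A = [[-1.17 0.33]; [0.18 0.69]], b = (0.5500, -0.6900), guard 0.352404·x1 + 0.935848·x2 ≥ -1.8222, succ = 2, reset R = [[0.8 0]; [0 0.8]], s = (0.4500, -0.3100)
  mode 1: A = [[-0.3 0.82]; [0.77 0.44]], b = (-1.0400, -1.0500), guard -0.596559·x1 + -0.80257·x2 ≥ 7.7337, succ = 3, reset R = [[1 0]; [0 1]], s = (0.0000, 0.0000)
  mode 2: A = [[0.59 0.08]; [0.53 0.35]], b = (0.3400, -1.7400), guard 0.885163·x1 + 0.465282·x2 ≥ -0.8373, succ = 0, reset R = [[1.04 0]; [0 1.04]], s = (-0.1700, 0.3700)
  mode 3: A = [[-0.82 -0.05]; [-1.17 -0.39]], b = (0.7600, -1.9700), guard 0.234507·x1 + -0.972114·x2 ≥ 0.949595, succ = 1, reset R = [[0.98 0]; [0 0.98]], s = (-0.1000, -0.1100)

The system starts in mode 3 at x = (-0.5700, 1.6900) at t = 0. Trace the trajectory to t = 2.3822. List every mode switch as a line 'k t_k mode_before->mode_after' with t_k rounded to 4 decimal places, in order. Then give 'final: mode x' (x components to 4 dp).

1 1.2320 3->1
final: 1 -2.7091 -4.2677

Mode 3: guard c·x = 0.9496 hit at Δt = 1.2320 (t = 1.2320), x⁻ = (0.3742, -0.8866) → reset → x⁺ = (0.2668, -0.9788), jump to mode 1
Mode 1: flow for 1.1502 to horizon, guard not reached → x = (-2.7091, -4.2677)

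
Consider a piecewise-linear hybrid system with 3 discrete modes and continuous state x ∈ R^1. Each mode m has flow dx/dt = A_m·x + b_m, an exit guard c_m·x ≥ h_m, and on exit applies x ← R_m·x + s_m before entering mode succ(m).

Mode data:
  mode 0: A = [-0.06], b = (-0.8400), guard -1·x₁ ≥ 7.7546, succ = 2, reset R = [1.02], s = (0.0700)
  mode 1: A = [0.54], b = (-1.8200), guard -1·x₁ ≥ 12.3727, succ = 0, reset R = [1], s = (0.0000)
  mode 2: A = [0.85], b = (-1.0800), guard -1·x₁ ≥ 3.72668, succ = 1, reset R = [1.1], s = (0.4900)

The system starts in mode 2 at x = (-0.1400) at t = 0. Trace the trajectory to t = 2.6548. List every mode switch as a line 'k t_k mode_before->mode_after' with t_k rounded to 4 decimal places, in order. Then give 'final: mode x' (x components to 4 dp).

1 1.4881 2->1
final: 1 -9.7351

Mode 2: guard c·x = 3.7267 hit at Δt = 1.4881 (t = 1.4881), x⁻ = (-3.7267) → reset → x⁺ = (-3.6093), jump to mode 1
Mode 1: flow for 1.1667 to horizon, guard not reached → x = (-9.7351)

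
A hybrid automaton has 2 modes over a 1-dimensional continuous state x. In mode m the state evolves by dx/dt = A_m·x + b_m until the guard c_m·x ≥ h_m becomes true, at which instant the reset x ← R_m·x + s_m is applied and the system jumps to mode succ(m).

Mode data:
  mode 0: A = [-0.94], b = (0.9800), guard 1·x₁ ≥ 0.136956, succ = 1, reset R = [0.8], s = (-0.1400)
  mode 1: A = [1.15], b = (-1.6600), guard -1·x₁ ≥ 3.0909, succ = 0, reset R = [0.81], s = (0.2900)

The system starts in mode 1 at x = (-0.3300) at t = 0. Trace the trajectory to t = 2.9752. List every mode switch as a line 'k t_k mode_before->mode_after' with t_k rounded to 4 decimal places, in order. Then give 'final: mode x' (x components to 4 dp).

Mode 1: guard c·x = 3.0909 hit at Δt = 0.8163 (t = 0.8163), x⁻ = (-3.0909) → reset → x⁺ = (-2.2136), jump to mode 0
Mode 0: guard c·x = 0.1370 hit at Δt = 1.3614 (t = 2.1777), x⁻ = (0.1370) → reset → x⁺ = (-0.0304), jump to mode 1
Mode 1: flow for 0.7975 to horizon, guard not reached → x = (-2.2444)

1 0.8163 1->0
2 2.1777 0->1
final: 1 -2.2444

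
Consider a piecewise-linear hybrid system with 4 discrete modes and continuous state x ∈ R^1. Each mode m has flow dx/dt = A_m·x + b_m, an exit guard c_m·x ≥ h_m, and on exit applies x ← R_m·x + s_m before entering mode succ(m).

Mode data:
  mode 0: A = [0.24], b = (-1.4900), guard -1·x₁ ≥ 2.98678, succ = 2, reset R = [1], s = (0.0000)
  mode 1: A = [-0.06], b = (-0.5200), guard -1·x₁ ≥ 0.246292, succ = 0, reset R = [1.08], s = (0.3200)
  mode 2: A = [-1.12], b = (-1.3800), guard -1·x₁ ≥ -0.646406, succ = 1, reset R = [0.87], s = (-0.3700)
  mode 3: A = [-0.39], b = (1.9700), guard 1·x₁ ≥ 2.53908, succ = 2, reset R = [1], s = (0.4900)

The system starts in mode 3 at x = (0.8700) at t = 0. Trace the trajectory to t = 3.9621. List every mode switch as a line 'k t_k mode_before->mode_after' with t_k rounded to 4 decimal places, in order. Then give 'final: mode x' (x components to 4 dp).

Mode 3: guard c·x = 2.5391 hit at Δt = 1.3063 (t = 1.3063), x⁻ = (2.5391) → reset → x⁺ = (3.0291), jump to mode 2
Mode 2: guard c·x = -0.6464 hit at Δt = 0.7313 (t = 2.0376), x⁻ = (0.6464) → reset → x⁺ = (0.1924), jump to mode 1
Mode 1: guard c·x = 0.2463 hit at Δt = 0.8464 (t = 2.8840), x⁻ = (-0.2463) → reset → x⁺ = (0.0540), jump to mode 0
Mode 0: flow for 1.0781 to horizon, guard not reached → x = (-1.7634)

1 1.3063 3->2
2 2.0376 2->1
3 2.8840 1->0
final: 0 -1.7634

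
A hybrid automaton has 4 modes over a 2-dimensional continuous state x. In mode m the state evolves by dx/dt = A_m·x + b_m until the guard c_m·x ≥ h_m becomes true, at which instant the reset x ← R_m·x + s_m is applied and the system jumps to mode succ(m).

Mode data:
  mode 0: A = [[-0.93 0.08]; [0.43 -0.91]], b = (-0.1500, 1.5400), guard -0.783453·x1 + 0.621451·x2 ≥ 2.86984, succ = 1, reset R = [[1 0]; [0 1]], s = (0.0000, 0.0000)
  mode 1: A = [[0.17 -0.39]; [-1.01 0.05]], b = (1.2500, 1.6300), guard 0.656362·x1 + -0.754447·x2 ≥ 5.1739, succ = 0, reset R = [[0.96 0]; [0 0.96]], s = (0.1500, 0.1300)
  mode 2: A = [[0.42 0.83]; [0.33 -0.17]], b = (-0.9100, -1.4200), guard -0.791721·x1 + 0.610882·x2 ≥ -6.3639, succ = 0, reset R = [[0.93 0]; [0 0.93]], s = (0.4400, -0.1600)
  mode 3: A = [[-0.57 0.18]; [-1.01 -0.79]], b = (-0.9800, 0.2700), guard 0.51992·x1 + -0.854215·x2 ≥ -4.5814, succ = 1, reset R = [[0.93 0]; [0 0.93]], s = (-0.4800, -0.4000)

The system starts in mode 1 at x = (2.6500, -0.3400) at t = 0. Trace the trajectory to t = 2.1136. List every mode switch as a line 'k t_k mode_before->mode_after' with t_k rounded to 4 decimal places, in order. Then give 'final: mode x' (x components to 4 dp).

Mode 1: guard c·x = 5.1739 hit at Δt = 0.9933 (t = 0.9933), x⁻ = (4.9937, -2.5134) → reset → x⁺ = (4.9439, -2.2829), jump to mode 0
Mode 0: flow for 1.1203 to horizon, guard not reached → x = (1.6440, 1.0811)

1 0.9933 1->0
final: 0 1.6440 1.0811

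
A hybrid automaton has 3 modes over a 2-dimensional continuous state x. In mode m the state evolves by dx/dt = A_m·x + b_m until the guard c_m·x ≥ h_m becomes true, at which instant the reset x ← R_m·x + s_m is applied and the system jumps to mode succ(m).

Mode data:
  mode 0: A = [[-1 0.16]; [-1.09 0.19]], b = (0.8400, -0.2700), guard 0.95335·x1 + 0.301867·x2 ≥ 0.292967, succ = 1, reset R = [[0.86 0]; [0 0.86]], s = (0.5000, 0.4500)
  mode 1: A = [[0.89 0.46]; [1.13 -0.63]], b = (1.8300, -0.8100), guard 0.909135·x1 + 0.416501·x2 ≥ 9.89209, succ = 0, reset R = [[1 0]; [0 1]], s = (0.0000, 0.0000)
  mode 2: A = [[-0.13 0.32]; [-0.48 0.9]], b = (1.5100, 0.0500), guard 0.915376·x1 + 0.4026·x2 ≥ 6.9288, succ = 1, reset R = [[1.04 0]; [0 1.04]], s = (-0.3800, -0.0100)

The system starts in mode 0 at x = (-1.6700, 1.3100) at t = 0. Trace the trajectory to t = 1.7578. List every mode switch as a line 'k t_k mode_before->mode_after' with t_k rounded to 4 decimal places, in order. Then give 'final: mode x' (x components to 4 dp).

1 0.6532 0->1
final: 1 5.7568 2.9850

Mode 0: guard c·x = 0.2930 hit at Δt = 0.6532 (t = 0.6532), x⁻ = (-0.3303, 2.0135) → reset → x⁺ = (0.2160, 2.1816), jump to mode 1
Mode 1: flow for 1.1046 to horizon, guard not reached → x = (5.7568, 2.9850)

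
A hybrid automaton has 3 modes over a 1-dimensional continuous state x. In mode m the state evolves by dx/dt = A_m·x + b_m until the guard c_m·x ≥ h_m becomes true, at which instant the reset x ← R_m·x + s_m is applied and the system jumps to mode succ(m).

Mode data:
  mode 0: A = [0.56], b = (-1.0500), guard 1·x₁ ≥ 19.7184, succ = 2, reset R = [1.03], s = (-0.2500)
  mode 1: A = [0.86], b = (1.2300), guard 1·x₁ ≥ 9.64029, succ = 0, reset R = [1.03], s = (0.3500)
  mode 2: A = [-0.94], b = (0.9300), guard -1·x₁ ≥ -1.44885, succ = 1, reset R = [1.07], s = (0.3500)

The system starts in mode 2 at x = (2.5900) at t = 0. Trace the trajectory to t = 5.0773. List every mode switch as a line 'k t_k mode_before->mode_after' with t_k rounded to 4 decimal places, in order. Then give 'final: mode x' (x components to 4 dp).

Mode 2: guard c·x = -1.4488 hit at Δt = 1.3277 (t = 1.3277), x⁻ = (1.4489) → reset → x⁺ = (1.9003), jump to mode 1
Mode 1: guard c·x = 9.6403 hit at Δt = 1.3967 (t = 2.7244), x⁻ = (9.6403) → reset → x⁺ = (10.2795), jump to mode 0
Mode 0: guard c·x = 19.7184 hit at Δt = 1.3444 (t = 4.0688), x⁻ = (19.7184) → reset → x⁺ = (20.0600), jump to mode 2
Mode 2: flow for 1.0085 to horizon, guard not reached → x = (8.3797)

1 1.3277 2->1
2 2.7244 1->0
3 4.0688 0->2
final: 2 8.3797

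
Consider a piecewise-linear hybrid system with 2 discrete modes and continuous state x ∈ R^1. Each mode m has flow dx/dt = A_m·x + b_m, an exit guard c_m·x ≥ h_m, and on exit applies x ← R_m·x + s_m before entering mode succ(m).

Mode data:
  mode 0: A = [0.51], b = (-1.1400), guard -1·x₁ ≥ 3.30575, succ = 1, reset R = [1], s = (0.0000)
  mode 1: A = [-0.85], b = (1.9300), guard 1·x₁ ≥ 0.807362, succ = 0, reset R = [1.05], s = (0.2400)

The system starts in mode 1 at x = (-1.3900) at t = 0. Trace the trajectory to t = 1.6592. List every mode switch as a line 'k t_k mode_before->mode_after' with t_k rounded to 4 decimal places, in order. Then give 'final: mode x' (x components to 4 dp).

Mode 1: guard c·x = 0.8074 hit at Δt = 1.0788 (t = 1.0788), x⁻ = (0.8074) → reset → x⁺ = (1.0877), jump to mode 0
Mode 0: flow for 0.5804 to horizon, guard not reached → x = (0.6924)

1 1.0788 1->0
final: 0 0.6924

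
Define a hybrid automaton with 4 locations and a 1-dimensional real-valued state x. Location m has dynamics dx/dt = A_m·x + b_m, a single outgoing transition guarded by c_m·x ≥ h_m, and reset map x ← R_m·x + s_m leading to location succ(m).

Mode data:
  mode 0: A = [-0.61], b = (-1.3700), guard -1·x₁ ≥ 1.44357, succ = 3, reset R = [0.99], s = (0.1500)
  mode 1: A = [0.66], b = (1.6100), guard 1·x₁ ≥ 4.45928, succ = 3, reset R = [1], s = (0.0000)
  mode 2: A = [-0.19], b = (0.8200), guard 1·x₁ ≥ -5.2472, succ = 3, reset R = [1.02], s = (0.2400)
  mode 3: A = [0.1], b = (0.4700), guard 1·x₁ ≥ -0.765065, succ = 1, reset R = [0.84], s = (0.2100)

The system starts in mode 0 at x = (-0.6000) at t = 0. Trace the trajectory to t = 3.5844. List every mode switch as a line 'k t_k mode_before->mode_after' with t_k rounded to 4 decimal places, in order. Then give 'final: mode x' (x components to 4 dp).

Mode 0: guard c·x = 1.4436 hit at Δt = 1.1779 (t = 1.1779), x⁻ = (-1.4436) → reset → x⁺ = (-1.2791), jump to mode 3
Mode 3: guard c·x = -0.7651 hit at Δt = 1.4000 (t = 2.5779), x⁻ = (-0.7651) → reset → x⁺ = (-0.4327), jump to mode 1
Mode 1: flow for 1.0065 to horizon, guard not reached → x = (1.4599)

1 1.1779 0->3
2 2.5779 3->1
final: 1 1.4599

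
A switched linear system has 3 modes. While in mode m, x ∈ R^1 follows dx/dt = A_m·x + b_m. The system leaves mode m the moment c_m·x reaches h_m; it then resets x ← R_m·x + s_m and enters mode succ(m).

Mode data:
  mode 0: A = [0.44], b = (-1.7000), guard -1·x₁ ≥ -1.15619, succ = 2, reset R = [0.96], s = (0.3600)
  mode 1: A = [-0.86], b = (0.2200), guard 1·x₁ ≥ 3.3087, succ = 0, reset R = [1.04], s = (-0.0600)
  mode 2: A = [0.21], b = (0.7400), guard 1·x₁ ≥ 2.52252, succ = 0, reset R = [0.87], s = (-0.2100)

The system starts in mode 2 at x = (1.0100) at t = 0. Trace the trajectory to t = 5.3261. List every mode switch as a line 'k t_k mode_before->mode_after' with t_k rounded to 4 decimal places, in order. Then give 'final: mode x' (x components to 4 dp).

Mode 2: guard c·x = 2.5225 hit at Δt = 1.3709 (t = 1.3709), x⁻ = (2.5225) → reset → x⁺ = (1.9846), jump to mode 0
Mode 0: guard c·x = -1.1562 hit at Δt = 0.8301 (t = 2.2010), x⁻ = (1.1562) → reset → x⁺ = (1.4699), jump to mode 2
Mode 2: guard c·x = 2.5225 hit at Δt = 0.9108 (t = 3.1118), x⁻ = (2.5225) → reset → x⁺ = (1.9846), jump to mode 0
Mode 0: guard c·x = -1.1562 hit at Δt = 0.8301 (t = 3.9419), x⁻ = (1.1562) → reset → x⁺ = (1.4699), jump to mode 2
Mode 2: guard c·x = 2.5225 hit at Δt = 0.9108 (t = 4.8527), x⁻ = (2.5225) → reset → x⁺ = (1.9846), jump to mode 0
Mode 0: flow for 0.4734 to horizon, guard not reached → x = (1.5494)

1 1.3709 2->0
2 2.2010 0->2
3 3.1118 2->0
4 3.9419 0->2
5 4.8527 2->0
final: 0 1.5494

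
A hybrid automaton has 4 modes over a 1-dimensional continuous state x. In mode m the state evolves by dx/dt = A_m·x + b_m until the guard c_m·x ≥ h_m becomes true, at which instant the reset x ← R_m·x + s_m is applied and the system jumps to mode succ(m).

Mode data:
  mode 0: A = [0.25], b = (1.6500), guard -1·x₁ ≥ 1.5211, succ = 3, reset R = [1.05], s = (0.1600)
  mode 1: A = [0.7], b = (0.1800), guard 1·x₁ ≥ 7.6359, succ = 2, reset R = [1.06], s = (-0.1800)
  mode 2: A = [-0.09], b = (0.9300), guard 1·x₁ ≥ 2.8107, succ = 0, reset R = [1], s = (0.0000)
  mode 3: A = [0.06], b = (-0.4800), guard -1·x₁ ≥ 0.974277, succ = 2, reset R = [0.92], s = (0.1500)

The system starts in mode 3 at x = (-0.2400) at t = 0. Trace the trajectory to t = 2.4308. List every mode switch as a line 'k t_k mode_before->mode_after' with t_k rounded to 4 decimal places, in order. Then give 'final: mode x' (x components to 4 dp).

1 1.4227 3->2
final: 2 0.2147

Mode 3: guard c·x = 0.9743 hit at Δt = 1.4227 (t = 1.4227), x⁻ = (-0.9743) → reset → x⁺ = (-0.7463), jump to mode 2
Mode 2: flow for 1.0081 to horizon, guard not reached → x = (0.2147)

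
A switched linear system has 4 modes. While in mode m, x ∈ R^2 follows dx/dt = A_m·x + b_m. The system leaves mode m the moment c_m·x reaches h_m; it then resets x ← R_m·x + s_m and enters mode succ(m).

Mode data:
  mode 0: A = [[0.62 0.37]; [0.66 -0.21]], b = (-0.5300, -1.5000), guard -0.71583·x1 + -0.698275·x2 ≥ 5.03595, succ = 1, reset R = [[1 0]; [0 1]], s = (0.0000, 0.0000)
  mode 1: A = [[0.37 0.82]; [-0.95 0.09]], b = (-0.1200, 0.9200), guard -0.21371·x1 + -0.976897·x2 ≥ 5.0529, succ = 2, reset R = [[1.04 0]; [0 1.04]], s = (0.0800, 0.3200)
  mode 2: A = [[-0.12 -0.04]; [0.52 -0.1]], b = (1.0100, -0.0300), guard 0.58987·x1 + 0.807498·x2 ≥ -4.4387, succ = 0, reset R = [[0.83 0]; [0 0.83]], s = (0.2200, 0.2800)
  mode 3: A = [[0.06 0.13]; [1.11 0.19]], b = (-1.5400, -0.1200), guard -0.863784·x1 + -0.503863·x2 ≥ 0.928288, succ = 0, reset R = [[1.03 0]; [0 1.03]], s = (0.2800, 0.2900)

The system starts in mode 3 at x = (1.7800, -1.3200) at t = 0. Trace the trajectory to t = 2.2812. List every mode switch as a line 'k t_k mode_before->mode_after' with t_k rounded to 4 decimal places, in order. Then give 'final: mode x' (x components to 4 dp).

Mode 3: guard c·x = 0.9283 hit at Δt = 1.5192 (t = 1.5192), x⁻ = (-0.6460, -0.7350) → reset → x⁺ = (-0.3853, -0.4670), jump to mode 0
Mode 0: flow for 0.7620 to horizon, guard not reached → x = (-1.5252, -1.8692)

1 1.5192 3->0
final: 0 -1.5252 -1.8692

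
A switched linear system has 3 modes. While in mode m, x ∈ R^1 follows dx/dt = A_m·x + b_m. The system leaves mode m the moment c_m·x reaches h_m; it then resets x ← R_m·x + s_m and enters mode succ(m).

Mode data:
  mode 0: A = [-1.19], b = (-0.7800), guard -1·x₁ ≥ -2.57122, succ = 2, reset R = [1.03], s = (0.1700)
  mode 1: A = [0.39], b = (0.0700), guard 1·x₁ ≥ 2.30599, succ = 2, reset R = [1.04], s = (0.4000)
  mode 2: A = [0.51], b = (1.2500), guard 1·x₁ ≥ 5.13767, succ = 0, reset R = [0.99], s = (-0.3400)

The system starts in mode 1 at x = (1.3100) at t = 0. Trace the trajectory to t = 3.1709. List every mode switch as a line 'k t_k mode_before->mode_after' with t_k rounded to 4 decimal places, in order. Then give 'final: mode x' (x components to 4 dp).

Mode 1: guard c·x = 2.3060 hit at Δt = 1.3129 (t = 1.3129), x⁻ = (2.3060) → reset → x⁺ = (2.7982), jump to mode 2
Mode 2: guard c·x = 5.1377 hit at Δt = 0.7227 (t = 2.0356), x⁻ = (5.1377) → reset → x⁺ = (4.7463), jump to mode 0
Mode 0: guard c·x = -2.5712 hit at Δt = 0.4330 (t = 2.4686), x⁻ = (2.5712) → reset → x⁺ = (2.8184), jump to mode 2
Mode 2: flow for 0.7023 to horizon, guard not reached → x = (5.0879)

1 1.3129 1->2
2 2.0356 2->0
3 2.4686 0->2
final: 2 5.0879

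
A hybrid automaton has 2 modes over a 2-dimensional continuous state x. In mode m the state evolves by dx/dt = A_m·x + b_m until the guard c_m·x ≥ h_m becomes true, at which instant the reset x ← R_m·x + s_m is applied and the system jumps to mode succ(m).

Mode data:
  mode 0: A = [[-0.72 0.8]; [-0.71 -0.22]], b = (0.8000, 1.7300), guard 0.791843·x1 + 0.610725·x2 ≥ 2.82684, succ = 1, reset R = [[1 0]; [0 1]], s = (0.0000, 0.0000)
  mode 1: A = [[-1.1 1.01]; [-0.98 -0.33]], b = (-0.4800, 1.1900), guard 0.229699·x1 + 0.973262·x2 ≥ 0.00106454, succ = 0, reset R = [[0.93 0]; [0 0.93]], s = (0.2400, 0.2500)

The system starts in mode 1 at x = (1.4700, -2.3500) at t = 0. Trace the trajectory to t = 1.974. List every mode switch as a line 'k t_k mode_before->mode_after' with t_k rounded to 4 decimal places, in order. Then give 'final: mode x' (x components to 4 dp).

Mode 1: guard c·x = 0.0011 hit at Δt = 1.4172 (t = 1.4172), x⁻ = (-0.6750, 0.1604) → reset → x⁺ = (-0.3877, 0.3992), jump to mode 0
Mode 0: flow for 0.5568 to horizon, guard not reached → x = (0.4334, 1.2496)

1 1.4172 1->0
final: 0 0.4334 1.2496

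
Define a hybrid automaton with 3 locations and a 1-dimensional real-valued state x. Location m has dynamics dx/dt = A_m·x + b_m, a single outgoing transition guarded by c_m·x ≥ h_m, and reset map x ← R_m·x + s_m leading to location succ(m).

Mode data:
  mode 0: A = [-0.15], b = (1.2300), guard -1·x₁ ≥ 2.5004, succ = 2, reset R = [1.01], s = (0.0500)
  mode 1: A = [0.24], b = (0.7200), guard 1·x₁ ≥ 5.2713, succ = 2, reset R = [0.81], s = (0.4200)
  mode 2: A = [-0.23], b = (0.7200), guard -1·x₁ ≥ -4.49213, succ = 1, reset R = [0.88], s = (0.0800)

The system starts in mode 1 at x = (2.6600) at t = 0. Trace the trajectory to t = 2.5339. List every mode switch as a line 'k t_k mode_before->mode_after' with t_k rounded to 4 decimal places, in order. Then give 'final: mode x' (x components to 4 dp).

Mode 1: guard c·x = 5.2713 hit at Δt = 1.5807 (t = 1.5807), x⁻ = (5.2713) → reset → x⁺ = (4.6898), jump to mode 2
Mode 2: guard c·x = -4.4921 hit at Δt = 0.5892 (t = 2.1699), x⁻ = (4.4921) → reset → x⁺ = (4.0331), jump to mode 1
Mode 1: flow for 0.3640 to horizon, guard not reached → x = (4.6751)

1 1.5807 1->2
2 2.1699 2->1
final: 1 4.6751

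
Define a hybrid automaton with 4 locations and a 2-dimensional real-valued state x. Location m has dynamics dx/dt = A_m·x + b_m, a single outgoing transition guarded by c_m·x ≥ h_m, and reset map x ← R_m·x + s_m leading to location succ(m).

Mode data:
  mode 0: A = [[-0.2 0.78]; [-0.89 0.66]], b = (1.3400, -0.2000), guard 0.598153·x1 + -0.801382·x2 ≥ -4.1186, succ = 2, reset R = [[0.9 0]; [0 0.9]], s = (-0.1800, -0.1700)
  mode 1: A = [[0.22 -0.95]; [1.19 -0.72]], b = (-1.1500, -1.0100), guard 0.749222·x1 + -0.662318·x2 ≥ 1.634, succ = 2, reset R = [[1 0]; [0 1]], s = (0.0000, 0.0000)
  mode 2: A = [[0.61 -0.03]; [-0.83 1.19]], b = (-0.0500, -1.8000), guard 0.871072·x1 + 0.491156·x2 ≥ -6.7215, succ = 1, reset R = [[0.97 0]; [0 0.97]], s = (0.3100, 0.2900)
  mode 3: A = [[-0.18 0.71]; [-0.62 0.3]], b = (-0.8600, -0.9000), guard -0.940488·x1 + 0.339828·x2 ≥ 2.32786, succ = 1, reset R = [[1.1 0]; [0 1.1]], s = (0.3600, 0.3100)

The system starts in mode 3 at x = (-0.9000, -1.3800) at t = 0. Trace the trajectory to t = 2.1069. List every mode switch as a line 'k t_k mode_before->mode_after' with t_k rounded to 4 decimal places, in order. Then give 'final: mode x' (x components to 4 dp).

Mode 3: guard c·x = 2.3279 hit at Δt = 1.3013 (t = 1.3013), x⁻ = (-3.0421, -1.5690) → reset → x⁺ = (-2.9863, -1.4159), jump to mode 1
Mode 1: flow for 0.8056 to horizon, guard not reached → x = (-2.4400, -3.4650)

1 1.3013 3->1
final: 1 -2.4400 -3.4650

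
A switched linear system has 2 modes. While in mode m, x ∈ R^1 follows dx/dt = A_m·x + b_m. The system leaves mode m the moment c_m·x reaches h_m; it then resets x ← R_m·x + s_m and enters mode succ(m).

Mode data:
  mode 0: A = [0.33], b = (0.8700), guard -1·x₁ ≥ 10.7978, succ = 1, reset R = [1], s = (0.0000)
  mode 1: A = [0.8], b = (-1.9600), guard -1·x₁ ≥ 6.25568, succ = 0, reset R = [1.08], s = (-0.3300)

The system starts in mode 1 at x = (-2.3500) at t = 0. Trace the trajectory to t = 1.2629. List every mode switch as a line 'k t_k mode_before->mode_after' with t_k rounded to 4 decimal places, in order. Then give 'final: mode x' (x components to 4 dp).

1 0.7442 1->0
final: 0 -7.9169

Mode 1: guard c·x = 6.2557 hit at Δt = 0.7442 (t = 0.7442), x⁻ = (-6.2557) → reset → x⁺ = (-7.0861), jump to mode 0
Mode 0: flow for 0.5187 to horizon, guard not reached → x = (-7.9169)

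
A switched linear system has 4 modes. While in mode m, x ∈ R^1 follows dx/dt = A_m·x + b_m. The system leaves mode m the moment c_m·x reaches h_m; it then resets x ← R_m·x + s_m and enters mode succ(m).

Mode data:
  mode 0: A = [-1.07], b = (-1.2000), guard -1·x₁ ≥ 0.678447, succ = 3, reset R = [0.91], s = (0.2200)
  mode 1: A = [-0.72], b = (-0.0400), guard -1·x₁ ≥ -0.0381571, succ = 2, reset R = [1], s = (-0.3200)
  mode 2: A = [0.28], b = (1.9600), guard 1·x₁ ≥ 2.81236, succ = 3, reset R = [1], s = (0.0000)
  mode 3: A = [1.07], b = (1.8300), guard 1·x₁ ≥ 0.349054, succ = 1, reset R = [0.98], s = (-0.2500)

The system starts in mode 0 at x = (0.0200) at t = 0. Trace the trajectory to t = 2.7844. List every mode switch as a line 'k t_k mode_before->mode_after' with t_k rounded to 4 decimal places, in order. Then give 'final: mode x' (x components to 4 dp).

1 0.8845 0->3
2 1.3052 3->1
3 1.9364 1->2
final: 2 1.5186

Mode 0: guard c·x = 0.6784 hit at Δt = 0.8845 (t = 0.8845), x⁻ = (-0.6784) → reset → x⁺ = (-0.3974), jump to mode 3
Mode 3: guard c·x = 0.3491 hit at Δt = 0.4207 (t = 1.3052), x⁻ = (0.3491) → reset → x⁺ = (0.0921), jump to mode 1
Mode 1: guard c·x = -0.0382 hit at Δt = 0.6312 (t = 1.9364), x⁻ = (0.0382) → reset → x⁺ = (-0.2818), jump to mode 2
Mode 2: flow for 0.8480 to horizon, guard not reached → x = (1.5186)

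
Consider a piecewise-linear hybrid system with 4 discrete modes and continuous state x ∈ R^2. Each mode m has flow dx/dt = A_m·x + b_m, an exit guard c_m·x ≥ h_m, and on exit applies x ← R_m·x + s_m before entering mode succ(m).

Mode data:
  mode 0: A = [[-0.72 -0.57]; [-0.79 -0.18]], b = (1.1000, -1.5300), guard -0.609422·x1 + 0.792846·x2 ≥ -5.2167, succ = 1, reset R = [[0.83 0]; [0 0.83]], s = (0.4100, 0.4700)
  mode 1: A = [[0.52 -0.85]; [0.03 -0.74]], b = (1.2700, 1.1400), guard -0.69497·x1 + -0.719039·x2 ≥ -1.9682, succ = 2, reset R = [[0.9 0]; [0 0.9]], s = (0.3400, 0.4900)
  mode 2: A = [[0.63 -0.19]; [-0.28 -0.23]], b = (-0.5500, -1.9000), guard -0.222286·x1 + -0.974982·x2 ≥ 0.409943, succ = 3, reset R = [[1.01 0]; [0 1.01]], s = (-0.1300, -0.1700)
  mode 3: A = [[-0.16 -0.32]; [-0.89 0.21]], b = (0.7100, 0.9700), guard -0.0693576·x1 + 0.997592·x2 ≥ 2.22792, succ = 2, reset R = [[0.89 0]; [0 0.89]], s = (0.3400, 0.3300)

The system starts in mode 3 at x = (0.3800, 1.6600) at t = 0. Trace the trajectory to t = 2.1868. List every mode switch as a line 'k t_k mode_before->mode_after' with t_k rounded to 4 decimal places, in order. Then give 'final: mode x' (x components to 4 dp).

1 0.5840 3->2
2 1.8464 2->3
final: 3 0.2401 -0.3474

Mode 3: guard c·x = 2.2279 hit at Δt = 0.5840 (t = 0.5840), x⁻ = (0.3924, 2.2606) → reset → x⁺ = (0.6892, 2.3419), jump to mode 2
Mode 2: guard c·x = 0.4099 hit at Δt = 1.2624 (t = 1.8464), x⁻ = (0.0813, -0.4390) → reset → x⁺ = (-0.0479, -0.6134), jump to mode 3
Mode 3: flow for 0.3404 to horizon, guard not reached → x = (0.2401, -0.3474)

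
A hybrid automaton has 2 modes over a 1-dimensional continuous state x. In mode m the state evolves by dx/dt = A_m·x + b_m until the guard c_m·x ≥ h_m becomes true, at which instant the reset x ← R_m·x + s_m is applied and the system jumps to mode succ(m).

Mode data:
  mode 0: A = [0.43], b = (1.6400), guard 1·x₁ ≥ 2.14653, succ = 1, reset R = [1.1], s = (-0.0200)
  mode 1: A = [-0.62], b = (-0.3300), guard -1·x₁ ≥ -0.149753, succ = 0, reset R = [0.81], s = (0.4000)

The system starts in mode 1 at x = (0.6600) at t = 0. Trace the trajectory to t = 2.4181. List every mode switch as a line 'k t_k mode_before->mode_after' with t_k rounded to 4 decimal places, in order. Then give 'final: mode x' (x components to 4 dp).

1 0.9009 1->0
2 1.6413 0->1
final: 1 1.2429

Mode 1: guard c·x = -0.1498 hit at Δt = 0.9009 (t = 0.9009), x⁻ = (0.1498) → reset → x⁺ = (0.5213), jump to mode 0
Mode 0: guard c·x = 2.1465 hit at Δt = 0.7404 (t = 1.6413), x⁻ = (2.1465) → reset → x⁺ = (2.3412), jump to mode 1
Mode 1: flow for 0.7768 to horizon, guard not reached → x = (1.2429)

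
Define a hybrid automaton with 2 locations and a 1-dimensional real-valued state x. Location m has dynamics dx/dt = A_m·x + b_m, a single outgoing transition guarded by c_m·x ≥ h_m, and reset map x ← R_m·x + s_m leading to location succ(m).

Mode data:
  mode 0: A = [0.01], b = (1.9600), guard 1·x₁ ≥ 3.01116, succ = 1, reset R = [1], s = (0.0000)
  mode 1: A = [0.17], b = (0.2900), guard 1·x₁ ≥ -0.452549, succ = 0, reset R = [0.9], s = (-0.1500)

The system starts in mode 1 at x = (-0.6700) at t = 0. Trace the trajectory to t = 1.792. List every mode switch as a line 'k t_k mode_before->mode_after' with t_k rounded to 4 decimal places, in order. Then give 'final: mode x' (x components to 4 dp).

1 1.1209 1->0
final: 0 0.7587

Mode 1: guard c·x = -0.4525 hit at Δt = 1.1209 (t = 1.1209), x⁻ = (-0.4525) → reset → x⁺ = (-0.5573), jump to mode 0
Mode 0: flow for 0.6711 to horizon, guard not reached → x = (0.7587)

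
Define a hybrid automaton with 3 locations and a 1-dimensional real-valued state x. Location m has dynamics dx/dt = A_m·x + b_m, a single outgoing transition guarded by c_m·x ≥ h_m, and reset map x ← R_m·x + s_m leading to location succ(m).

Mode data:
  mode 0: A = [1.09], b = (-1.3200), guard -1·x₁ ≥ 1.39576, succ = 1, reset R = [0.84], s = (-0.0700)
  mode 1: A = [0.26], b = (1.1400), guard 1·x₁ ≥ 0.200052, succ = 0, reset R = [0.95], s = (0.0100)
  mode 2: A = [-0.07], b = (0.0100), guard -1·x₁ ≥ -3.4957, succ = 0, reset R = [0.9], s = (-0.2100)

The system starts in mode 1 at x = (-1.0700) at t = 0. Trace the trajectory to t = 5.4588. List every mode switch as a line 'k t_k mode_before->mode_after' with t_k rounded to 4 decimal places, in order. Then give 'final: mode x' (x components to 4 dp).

Mode 1: guard c·x = 0.2001 hit at Δt = 1.2476 (t = 1.2476), x⁻ = (0.2001) → reset → x⁺ = (0.2000), jump to mode 0
Mode 0: guard c·x = 1.3958 hit at Δt = 0.8690 (t = 2.1166), x⁻ = (-1.3958) → reset → x⁺ = (-1.2424), jump to mode 1
Mode 1: guard c·x = 0.2001 hit at Δt = 1.4531 (t = 3.5697), x⁻ = (0.2001) → reset → x⁺ = (0.2000), jump to mode 0
Mode 0: guard c·x = 1.3958 hit at Δt = 0.8690 (t = 4.4387), x⁻ = (-1.3958) → reset → x⁺ = (-1.2424), jump to mode 1
Mode 1: flow for 1.0201 to horizon, guard not reached → x = (-0.2881)

1 1.2476 1->0
2 2.1166 0->1
3 3.5697 1->0
4 4.4387 0->1
final: 1 -0.2881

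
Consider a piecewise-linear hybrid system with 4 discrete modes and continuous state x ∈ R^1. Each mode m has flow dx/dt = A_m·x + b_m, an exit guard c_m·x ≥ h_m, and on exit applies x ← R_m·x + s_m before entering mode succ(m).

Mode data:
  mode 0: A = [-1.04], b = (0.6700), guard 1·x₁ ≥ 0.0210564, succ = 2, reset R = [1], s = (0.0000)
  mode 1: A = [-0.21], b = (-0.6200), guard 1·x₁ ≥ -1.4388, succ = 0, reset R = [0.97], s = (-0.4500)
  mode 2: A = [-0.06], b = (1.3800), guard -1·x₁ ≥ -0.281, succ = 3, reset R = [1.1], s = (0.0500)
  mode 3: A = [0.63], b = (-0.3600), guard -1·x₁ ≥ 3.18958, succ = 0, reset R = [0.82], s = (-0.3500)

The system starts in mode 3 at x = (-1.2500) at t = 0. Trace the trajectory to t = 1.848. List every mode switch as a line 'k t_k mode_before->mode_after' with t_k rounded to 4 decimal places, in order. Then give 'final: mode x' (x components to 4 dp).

Mode 3: guard c·x = 3.1896 hit at Δt = 1.1509 (t = 1.1509), x⁻ = (-3.1896) → reset → x⁺ = (-2.9655), jump to mode 0
Mode 0: flow for 0.6971 to horizon, guard not reached → x = (-1.1041)

1 1.1509 3->0
final: 0 -1.1041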